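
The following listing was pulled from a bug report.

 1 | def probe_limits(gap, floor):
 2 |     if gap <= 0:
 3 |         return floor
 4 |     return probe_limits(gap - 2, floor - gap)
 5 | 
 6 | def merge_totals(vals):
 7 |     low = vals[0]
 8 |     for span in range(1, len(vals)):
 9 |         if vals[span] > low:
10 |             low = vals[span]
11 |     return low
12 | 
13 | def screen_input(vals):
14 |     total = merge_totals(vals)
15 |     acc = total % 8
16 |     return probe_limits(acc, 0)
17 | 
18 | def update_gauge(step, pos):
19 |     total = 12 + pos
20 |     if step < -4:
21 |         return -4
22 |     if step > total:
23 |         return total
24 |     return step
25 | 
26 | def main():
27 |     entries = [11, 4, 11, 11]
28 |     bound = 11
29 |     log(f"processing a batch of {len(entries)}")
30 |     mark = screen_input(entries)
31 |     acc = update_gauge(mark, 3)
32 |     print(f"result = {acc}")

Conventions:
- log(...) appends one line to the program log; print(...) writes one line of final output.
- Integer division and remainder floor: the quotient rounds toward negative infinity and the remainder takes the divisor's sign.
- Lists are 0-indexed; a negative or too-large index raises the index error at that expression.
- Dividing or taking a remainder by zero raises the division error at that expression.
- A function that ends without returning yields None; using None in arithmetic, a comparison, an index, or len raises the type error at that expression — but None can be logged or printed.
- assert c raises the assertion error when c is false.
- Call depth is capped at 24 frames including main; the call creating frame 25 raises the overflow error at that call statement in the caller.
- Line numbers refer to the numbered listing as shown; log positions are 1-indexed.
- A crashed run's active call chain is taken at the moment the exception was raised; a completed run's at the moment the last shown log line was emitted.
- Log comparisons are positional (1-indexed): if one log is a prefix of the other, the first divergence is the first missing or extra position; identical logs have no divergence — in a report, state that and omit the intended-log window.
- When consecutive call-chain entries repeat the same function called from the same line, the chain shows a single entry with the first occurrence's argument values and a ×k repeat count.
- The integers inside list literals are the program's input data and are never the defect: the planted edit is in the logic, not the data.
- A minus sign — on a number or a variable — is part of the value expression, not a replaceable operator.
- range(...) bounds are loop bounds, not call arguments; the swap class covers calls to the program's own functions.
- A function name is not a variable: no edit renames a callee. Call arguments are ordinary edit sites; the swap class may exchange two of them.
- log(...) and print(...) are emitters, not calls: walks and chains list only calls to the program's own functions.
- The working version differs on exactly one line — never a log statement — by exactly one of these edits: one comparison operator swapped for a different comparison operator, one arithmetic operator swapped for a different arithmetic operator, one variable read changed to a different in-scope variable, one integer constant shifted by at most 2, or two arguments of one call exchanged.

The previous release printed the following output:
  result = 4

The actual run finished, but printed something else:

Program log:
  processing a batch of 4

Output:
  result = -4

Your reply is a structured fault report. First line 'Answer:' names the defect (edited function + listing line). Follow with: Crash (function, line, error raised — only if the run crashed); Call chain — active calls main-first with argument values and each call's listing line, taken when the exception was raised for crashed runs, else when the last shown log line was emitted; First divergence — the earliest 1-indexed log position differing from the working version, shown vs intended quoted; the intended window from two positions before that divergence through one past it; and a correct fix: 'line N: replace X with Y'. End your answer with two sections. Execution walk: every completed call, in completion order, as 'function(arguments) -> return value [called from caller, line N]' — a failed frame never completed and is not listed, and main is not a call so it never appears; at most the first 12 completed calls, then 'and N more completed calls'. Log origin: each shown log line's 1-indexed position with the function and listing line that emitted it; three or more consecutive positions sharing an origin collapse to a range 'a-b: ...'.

Answer: the defect is in probe_limits at line 4.
The tell: No log line changed; the fault shows up purely in the output.
Call chain: main.
First divergence: none; the two logs match at every position.
Execution walk:
  merge_totals([11, 4, 11, 11]) -> 11  [called from screen_input, line 14]
  probe_limits(-1, -4) -> -4  [called from probe_limits, line 4]
  probe_limits(1, -3) -> -4  [called from probe_limits, line 4]
  probe_limits(3, 0) -> -4  [called from screen_input, line 16]
  screen_input([11, 4, 11, 11]) -> -4  [called from main, line 30]
  update_gauge(-4, 3) -> -4  [called from main, line 31]
Log origin:
  1: emitted by main (line 29)
A correct fix: line 4: replace `floor - gap` with `floor + gap`.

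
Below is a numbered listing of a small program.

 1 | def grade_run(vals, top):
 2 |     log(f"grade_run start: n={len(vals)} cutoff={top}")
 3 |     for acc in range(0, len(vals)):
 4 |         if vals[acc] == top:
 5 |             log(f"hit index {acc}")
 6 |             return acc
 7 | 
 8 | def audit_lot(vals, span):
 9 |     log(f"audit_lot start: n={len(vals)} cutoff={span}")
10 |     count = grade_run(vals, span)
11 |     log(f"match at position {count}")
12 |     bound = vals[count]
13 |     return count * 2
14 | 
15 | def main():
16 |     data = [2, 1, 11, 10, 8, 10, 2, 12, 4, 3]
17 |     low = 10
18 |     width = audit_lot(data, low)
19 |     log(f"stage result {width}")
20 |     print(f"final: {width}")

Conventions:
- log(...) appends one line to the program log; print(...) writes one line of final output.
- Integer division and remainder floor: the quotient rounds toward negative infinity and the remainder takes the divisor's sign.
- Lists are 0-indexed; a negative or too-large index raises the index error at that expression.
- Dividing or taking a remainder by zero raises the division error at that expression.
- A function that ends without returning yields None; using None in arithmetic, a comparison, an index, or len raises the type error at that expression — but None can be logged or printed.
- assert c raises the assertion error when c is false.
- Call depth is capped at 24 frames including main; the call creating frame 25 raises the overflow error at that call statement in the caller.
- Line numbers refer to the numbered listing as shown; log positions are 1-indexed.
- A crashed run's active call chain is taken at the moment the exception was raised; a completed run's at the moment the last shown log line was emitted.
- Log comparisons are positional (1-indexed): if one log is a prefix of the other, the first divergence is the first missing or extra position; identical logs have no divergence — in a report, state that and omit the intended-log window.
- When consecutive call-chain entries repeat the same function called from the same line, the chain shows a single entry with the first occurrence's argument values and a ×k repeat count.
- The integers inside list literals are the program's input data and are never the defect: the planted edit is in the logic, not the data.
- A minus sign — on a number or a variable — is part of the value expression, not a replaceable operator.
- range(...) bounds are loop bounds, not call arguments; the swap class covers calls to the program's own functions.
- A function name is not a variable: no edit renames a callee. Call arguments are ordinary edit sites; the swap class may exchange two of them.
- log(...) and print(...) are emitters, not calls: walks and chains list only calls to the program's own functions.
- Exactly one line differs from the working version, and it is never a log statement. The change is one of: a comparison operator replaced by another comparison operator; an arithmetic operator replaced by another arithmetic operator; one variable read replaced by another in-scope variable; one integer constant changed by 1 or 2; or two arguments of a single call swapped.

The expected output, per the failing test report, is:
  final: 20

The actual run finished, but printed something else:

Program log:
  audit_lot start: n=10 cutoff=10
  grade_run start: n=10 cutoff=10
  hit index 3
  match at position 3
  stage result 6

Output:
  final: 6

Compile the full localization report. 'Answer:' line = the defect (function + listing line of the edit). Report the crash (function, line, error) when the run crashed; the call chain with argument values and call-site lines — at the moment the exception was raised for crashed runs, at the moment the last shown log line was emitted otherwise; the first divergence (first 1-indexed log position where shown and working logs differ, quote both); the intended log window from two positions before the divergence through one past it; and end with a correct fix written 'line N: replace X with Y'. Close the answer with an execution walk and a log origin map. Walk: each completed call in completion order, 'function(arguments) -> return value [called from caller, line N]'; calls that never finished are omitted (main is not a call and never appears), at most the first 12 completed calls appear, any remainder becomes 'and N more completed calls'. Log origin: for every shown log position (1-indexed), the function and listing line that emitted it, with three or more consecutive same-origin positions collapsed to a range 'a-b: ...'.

Answer: the defect is in audit_lot at line 13.
Core observation: The log first diverges at position 5: the faulty run prints 'stage result 6' where the working version prints 'stage result 20'.
Call chain: main.
First divergence: position 5; shown 'stage result 6' vs intended 'stage result 20'.
Intended log window:
  3: hit index 3
  4: match at position 3
  5: stage result 20
Execution walk:
  grade_run([2, 1, 11, 10, 8, 10, 2, 12, 4, 3], 10) -> 3  [called from audit_lot, line 10]
  audit_lot([2, 1, 11, 10, 8, 10, 2, 12, 4, 3], 10) -> 6  [called from main, line 18]
Origin of each log line:
  1 — audit_lot, line 9
  2 — grade_run, line 2
  3 — grade_run, line 5
  4 — audit_lot, line 11
  5 — main, line 19
A correct fix: line 13: replace `count` with `bound`.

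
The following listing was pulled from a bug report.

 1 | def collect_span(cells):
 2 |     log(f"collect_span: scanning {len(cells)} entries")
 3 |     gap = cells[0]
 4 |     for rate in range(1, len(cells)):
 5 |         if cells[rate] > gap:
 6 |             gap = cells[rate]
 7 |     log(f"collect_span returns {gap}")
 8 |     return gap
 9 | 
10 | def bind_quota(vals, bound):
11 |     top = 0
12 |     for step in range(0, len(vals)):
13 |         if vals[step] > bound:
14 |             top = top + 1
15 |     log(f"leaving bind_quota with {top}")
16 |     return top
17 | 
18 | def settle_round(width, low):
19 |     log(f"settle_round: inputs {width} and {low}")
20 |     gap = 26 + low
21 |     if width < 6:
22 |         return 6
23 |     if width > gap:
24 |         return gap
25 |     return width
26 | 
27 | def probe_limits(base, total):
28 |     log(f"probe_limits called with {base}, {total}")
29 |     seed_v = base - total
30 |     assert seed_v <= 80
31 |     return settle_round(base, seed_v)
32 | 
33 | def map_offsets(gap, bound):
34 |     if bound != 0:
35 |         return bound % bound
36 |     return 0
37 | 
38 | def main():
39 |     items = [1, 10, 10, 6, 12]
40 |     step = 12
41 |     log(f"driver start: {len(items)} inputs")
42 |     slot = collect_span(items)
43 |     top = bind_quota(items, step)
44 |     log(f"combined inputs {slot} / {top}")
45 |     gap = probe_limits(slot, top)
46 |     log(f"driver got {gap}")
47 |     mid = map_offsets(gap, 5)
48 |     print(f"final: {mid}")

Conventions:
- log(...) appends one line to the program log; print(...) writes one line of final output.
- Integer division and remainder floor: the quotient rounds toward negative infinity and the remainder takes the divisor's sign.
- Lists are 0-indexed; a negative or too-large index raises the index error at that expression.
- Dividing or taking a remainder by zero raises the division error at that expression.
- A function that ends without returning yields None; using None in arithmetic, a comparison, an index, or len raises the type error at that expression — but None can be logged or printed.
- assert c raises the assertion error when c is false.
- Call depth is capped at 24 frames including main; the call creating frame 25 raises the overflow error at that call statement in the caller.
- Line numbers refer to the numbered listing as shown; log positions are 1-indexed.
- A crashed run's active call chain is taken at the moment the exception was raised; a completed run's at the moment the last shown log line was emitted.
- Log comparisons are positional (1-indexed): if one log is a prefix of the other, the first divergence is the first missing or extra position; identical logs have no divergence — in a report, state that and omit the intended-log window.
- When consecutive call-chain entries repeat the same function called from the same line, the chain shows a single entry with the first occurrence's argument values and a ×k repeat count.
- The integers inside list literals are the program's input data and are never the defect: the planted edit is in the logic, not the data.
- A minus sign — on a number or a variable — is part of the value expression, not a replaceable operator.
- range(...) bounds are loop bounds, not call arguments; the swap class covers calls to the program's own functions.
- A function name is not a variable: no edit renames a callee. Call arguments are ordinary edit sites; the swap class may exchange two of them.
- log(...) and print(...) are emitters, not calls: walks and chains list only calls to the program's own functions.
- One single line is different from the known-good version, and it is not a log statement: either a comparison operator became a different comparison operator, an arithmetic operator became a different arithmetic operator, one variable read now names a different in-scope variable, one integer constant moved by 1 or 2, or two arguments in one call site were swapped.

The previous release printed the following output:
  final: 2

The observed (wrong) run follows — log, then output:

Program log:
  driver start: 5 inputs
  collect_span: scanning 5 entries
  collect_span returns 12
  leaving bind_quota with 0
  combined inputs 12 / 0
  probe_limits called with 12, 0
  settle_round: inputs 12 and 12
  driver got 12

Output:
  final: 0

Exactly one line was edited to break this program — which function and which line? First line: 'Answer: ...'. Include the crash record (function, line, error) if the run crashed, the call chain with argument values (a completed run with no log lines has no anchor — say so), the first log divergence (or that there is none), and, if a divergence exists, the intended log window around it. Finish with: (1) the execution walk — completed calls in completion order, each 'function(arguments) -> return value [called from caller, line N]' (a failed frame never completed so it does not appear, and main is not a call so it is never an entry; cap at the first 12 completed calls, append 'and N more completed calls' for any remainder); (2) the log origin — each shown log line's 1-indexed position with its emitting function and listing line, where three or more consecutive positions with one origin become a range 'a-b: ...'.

Answer: the defect is in map_offsets at line 35.
Key fact: Nothing in the log betrays the bug — only the output does.
Call chain: main.
First divergence: there is none — every log position agrees.
Execution walk:
  collect_span([1, 10, 10, 6, 12]) -> 12  [called from main, line 42]
  bind_quota([1, 10, 10, 6, 12], 12) -> 0  [called from main, line 43]
  settle_round(12, 12) -> 12  [called from probe_limits, line 31]
  probe_limits(12, 0) -> 12  [called from main, line 45]
  map_offsets(12, 5) -> 0  [called from main, line 47]
Log line origins:
  1: emitted by main (line 41)
  2: emitted by collect_span (line 2)
  3: emitted by collect_span (line 7)
  4: emitted by bind_quota (line 15)
  5: emitted by main (line 44)
  6: emitted by probe_limits (line 28)
  7: emitted by settle_round (line 19)
  8: emitted by main (line 46)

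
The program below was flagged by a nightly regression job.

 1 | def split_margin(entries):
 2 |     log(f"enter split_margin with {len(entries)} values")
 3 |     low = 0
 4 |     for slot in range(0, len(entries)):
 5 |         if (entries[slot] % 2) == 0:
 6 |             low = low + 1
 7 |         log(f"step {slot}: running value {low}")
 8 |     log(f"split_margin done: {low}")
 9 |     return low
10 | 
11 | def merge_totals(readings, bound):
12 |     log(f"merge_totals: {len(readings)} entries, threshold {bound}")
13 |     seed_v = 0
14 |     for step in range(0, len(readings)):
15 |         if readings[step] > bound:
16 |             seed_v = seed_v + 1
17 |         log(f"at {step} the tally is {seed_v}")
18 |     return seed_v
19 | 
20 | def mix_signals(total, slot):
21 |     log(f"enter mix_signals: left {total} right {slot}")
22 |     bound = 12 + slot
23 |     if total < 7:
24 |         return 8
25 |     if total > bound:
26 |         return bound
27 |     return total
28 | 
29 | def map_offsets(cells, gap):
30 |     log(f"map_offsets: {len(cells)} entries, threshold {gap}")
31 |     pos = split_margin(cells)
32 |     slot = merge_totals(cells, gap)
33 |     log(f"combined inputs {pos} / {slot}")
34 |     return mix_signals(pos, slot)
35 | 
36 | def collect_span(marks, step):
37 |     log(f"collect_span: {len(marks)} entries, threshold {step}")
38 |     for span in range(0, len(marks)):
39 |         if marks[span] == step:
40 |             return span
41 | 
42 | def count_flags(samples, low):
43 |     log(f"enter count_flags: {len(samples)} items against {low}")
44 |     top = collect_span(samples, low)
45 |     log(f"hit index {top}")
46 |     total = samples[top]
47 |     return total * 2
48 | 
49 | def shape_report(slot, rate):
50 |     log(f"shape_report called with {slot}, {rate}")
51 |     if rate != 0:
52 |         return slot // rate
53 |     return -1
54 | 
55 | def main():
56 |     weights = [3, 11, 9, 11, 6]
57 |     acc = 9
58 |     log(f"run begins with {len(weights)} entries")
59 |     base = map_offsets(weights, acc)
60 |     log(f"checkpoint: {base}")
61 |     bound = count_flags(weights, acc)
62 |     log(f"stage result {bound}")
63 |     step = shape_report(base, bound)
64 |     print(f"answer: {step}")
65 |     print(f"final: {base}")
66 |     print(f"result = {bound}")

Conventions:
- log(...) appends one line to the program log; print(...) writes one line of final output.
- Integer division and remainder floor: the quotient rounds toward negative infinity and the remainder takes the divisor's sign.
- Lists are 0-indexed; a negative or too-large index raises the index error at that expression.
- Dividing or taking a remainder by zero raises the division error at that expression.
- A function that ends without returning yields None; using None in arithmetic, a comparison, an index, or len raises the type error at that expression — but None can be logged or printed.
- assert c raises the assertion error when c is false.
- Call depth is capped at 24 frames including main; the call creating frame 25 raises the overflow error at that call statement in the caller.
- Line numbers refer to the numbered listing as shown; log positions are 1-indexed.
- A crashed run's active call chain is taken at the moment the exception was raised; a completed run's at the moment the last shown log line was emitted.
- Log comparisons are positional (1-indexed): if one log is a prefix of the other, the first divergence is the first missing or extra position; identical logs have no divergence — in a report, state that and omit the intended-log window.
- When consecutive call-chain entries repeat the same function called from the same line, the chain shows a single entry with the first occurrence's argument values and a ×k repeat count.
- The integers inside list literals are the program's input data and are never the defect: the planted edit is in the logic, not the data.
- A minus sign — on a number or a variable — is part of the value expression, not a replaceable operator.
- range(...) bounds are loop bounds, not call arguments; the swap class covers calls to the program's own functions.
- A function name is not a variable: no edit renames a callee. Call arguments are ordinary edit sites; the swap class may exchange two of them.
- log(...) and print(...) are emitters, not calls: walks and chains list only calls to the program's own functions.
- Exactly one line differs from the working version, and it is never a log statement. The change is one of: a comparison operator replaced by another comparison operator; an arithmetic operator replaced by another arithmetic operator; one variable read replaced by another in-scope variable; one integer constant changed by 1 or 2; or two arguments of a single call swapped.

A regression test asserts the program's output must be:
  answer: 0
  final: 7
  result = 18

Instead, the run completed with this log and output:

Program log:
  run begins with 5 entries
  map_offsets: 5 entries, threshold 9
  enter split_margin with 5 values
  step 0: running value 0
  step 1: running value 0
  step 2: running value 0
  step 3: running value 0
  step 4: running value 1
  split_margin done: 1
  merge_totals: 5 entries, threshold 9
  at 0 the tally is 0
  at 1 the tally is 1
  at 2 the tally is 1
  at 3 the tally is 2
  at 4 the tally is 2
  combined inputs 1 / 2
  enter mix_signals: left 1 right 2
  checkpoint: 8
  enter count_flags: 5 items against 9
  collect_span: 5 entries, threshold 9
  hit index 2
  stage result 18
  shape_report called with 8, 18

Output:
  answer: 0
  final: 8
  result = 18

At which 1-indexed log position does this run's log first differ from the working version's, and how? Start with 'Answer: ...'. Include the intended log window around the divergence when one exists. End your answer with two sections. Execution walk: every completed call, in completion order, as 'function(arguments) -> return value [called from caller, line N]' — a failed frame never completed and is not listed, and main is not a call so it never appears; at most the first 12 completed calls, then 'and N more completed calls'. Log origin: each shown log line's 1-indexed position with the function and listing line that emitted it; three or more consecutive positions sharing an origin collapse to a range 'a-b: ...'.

Answer: position 18 — the shown line 'checkpoint: 8' should read 'checkpoint: 7'.
Intended log window:
  16: combined inputs 1 / 2
  17: enter mix_signals: left 1 right 2
  18: checkpoint: 7
  19: enter count_flags: 5 items against 9
Execution walk:
  split_margin([3, 11, 9, 11, 6]) -> 1  [called from map_offsets, line 31]
  merge_totals([3, 11, 9, 11, 6], 9) -> 2  [called from map_offsets, line 32]
  mix_signals(1, 2) -> 8  [called from map_offsets, line 34]
  map_offsets([3, 11, 9, 11, 6], 9) -> 8  [called from main, line 59]
  collect_span([3, 11, 9, 11, 6], 9) -> 2  [called from count_flags, line 44]
  count_flags([3, 11, 9, 11, 6], 9) -> 18  [called from main, line 61]
  shape_report(8, 18) -> 0  [called from main, line 63]
Log origin:
  1: from main, line 58
  2: from map_offsets, line 30
  3: from split_margin, line 2
  4-8: from split_margin, line 7
  9: from split_margin, line 8
  10: from merge_totals, line 12
  11-15: from merge_totals, line 17
  16: from map_offsets, line 33
  17: from mix_signals, line 21
  18: from main, line 60
  19: from count_flags, line 43
  20: from collect_span, line 37
  21: from count_flags, line 45
  22: from main, line 62
  23: from shape_report, line 50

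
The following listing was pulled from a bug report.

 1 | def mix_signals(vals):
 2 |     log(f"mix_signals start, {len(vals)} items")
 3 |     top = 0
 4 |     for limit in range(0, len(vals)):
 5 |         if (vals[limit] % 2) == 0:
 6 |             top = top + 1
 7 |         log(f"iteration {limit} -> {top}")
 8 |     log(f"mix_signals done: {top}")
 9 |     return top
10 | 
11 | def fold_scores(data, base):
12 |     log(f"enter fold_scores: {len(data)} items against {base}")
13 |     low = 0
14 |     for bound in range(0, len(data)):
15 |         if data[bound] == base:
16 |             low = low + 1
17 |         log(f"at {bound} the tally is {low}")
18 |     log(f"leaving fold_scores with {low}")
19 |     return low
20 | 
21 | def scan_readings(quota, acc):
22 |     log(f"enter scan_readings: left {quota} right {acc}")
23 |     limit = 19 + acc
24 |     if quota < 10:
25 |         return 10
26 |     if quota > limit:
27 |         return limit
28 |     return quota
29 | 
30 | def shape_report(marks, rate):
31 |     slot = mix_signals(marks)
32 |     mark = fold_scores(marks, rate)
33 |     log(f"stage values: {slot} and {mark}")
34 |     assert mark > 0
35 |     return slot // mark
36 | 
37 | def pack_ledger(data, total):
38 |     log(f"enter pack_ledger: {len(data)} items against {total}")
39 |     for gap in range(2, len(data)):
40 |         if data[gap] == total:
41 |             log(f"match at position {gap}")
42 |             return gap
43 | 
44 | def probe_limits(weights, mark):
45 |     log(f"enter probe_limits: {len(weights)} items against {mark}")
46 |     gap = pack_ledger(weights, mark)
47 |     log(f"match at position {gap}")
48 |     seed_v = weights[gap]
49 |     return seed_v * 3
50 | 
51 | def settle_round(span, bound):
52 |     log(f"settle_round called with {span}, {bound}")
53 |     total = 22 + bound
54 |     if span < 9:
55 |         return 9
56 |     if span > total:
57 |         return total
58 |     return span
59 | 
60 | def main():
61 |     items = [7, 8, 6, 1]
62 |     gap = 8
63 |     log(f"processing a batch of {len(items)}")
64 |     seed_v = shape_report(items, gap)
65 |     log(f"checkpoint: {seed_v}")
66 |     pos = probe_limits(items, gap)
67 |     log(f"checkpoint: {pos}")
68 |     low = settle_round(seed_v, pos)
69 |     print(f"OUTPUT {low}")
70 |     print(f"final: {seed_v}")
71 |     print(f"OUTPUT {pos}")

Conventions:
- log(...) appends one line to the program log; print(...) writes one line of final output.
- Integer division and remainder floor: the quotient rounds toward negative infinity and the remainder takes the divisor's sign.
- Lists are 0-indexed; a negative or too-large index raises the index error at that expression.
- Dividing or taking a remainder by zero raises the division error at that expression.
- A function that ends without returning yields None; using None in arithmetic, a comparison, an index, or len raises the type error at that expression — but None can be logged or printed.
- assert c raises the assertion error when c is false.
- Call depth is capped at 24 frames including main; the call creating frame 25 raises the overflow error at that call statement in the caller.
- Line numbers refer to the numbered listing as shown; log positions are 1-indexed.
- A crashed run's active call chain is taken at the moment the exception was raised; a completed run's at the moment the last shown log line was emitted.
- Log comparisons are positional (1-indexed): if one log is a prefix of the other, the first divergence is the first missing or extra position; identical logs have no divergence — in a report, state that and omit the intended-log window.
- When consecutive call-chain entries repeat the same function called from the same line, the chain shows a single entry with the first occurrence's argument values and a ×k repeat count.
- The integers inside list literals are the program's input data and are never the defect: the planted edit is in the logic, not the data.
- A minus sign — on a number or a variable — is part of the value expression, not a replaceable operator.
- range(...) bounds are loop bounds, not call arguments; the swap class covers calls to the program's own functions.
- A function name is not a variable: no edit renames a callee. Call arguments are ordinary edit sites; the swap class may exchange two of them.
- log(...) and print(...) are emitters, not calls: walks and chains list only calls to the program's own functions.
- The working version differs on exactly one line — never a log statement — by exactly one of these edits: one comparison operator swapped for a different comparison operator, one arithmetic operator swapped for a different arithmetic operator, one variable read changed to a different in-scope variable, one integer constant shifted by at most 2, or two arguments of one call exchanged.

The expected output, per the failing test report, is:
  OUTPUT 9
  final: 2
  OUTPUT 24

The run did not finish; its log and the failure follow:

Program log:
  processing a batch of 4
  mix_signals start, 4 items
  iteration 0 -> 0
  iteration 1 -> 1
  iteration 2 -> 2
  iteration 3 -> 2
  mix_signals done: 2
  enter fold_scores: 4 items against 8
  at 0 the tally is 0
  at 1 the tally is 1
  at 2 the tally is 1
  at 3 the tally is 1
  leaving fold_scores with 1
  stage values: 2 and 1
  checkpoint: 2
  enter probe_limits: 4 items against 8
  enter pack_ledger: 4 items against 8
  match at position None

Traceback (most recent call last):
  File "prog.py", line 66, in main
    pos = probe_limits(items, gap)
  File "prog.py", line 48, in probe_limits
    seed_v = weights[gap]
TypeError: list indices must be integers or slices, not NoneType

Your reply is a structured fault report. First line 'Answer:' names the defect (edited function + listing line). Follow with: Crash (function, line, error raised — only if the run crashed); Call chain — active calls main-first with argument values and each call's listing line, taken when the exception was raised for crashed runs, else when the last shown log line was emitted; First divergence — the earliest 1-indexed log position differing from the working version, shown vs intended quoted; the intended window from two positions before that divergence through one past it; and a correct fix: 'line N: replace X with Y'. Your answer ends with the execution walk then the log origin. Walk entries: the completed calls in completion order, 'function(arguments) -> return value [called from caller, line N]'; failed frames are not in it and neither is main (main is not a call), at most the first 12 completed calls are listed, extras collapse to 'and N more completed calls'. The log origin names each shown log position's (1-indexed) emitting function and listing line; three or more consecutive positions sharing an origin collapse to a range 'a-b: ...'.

Answer: the defect is in pack_ledger at line 39.
Key fact: Everything matches until log position 18, which reads 'match at position None' in place of 'match at position 1'.
Crash: probe_limits, line 48, TypeError.
Call chain: main -> probe_limits([7, 8, 6, 1], 8) (called at line 66).
First divergence: position 18; shown 'match at position None' vs intended 'match at position 1'.
Intended log window:
  16: enter probe_limits: 4 items against 8
  17: enter pack_ledger: 4 items against 8
  18: match at position 1
  19: match at position 1
Execution walk:
  mix_signals([7, 8, 6, 1]) -> 2  [called from shape_report, line 31]
  fold_scores([7, 8, 6, 1], 8) -> 1  [called from shape_report, line 32]
  shape_report([7, 8, 6, 1], 8) -> 2  [called from main, line 64]
  pack_ledger([7, 8, 6, 1], 8) -> None  [called from probe_limits, line 46]
Log line origins:
  1 — main, line 63
  2 — mix_signals, line 2
  3-6 — mix_signals, line 7
  7 — mix_signals, line 8
  8 — fold_scores, line 12
  9-12 — fold_scores, line 17
  13 — fold_scores, line 18
  14 — shape_report, line 33
  15 — main, line 65
  16 — probe_limits, line 45
  17 — pack_ledger, line 38
  18 — probe_limits, line 47
A correct fix: line 39: replace `2` with `0`.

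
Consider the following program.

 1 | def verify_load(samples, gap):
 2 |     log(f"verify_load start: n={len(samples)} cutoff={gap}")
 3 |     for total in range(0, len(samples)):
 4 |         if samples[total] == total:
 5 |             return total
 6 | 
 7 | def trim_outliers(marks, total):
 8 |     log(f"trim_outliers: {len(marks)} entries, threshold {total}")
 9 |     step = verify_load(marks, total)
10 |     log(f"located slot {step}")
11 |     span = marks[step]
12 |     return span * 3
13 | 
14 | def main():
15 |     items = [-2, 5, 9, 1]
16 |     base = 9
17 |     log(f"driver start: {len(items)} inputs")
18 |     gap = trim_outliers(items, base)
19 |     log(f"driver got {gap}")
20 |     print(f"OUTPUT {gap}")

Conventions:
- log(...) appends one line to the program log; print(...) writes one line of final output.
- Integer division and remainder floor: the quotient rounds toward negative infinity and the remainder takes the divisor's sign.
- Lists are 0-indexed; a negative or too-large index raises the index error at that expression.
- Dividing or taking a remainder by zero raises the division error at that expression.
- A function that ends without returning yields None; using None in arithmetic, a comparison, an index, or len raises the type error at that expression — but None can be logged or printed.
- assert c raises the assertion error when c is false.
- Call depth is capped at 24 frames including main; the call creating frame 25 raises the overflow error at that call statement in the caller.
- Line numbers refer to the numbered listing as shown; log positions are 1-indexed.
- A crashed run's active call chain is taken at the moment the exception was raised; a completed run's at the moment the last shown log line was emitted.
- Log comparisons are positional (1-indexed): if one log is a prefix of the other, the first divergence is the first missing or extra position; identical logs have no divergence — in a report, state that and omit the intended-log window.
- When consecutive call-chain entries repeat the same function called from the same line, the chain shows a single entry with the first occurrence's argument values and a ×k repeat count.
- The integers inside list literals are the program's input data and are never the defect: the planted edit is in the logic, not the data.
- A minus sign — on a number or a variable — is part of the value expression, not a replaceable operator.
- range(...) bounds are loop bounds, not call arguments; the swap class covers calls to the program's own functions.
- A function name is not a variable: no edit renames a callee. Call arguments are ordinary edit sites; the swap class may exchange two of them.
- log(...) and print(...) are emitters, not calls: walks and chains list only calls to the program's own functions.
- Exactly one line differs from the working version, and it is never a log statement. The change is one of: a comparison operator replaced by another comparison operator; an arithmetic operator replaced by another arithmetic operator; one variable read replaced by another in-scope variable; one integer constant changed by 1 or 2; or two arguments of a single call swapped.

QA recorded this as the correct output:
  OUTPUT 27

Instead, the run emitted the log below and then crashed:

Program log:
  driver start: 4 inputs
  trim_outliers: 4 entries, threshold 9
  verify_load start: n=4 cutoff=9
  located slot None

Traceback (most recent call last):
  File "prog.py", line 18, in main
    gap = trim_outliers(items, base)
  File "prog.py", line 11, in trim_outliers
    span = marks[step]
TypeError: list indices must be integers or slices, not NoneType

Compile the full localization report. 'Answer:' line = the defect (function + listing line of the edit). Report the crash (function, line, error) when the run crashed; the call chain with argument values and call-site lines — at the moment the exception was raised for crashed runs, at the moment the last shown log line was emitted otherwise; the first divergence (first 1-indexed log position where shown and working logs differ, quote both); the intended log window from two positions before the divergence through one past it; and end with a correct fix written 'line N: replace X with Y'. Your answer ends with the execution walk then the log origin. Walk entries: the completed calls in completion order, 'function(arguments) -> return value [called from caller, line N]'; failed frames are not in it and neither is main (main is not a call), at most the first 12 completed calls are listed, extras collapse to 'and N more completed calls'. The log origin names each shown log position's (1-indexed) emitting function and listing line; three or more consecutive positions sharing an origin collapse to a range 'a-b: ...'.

Answer: the defect is in verify_load at line 4.
Key fact: Position 4 is the first bad log line: 'located slot None' should read 'located slot 2'.
Crash: trim_outliers, line 11, TypeError.
Call chain: main -> trim_outliers([-2, 5, 9, 1], 9) (called at line 18).
First divergence: position 4 — shown 'located slot None', intended 'located slot 2'.
Intended log window:
  2: trim_outliers: 4 entries, threshold 9
  3: verify_load start: n=4 cutoff=9
  4: located slot 2
  5: driver got 27
Execution walk:
  verify_load([-2, 5, 9, 1], 9) -> None  [called from trim_outliers, line 9]
Log line origins:
  1: logged in main at line 17
  2: logged in trim_outliers at line 8
  3: logged in verify_load at line 2
  4: logged in trim_outliers at line 10
A correct fix: line 4: replace `samples[total] == total` with `samples[total] == gap`.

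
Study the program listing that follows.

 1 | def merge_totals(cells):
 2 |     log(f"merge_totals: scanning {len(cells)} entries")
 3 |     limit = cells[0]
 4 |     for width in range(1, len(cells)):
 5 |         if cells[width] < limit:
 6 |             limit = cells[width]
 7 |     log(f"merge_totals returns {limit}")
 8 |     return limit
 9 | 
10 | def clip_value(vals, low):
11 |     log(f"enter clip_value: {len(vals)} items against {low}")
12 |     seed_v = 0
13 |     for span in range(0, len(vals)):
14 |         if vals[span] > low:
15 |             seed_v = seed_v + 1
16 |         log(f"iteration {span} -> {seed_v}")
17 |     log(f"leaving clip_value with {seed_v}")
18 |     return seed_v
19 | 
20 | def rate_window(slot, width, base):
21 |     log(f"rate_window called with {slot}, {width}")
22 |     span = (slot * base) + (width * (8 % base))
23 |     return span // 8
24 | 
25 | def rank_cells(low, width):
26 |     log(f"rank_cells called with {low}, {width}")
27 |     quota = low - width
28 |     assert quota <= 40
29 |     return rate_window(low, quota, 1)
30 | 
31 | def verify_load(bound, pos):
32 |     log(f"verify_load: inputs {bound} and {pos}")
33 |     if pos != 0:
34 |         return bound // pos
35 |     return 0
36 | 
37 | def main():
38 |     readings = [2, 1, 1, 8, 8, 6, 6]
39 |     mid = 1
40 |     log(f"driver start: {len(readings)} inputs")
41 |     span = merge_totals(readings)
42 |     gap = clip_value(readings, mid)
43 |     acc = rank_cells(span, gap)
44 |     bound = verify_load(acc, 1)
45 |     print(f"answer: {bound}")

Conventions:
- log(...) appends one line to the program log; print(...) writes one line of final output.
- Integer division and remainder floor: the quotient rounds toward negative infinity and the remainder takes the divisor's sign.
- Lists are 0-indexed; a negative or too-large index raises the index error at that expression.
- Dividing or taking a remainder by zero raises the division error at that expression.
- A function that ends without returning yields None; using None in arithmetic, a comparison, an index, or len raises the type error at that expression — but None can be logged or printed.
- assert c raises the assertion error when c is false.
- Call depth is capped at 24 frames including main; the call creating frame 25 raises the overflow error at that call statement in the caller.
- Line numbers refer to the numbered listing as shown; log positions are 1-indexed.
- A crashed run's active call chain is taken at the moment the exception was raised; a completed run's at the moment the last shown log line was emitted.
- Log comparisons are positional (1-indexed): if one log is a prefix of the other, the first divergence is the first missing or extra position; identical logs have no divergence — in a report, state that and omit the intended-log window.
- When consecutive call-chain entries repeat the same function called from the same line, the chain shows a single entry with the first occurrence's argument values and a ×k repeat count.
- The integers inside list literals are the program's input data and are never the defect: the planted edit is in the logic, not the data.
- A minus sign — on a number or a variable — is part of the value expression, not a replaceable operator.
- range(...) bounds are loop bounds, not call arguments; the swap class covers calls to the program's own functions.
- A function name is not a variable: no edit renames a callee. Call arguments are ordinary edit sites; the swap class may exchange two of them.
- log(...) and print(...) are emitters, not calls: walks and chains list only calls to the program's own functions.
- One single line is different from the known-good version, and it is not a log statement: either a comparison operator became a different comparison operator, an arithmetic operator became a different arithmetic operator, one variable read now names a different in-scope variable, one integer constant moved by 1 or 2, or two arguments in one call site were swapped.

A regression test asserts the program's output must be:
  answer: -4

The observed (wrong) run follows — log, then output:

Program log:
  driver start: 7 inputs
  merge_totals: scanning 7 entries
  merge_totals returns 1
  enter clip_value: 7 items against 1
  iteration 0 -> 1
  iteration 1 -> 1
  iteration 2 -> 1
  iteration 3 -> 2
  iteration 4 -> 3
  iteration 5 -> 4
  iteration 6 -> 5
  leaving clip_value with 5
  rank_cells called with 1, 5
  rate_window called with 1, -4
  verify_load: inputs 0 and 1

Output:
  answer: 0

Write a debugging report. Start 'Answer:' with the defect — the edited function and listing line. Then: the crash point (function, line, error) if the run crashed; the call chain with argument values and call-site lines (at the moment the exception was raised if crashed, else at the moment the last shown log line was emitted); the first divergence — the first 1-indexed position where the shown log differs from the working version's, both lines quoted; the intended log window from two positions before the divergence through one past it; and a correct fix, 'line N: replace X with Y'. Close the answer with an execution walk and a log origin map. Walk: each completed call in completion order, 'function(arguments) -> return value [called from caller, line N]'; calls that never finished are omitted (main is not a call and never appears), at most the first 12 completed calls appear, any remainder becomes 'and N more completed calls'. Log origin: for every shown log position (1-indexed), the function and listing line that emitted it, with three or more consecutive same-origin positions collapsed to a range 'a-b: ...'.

Answer: the defect is in rate_window at line 22.
Core observation: The earliest visible damage is log position 15 — 'verify_load: inputs 0 and 1' rather than the intended 'verify_load: inputs -4 and 1'.
Call chain: main -> verify_load(0, 1) (called at line 44).
First divergence: at position 15 the run shows 'verify_load: inputs 0 and 1' where the working version logs 'verify_load: inputs -4 and 1'.
Intended log window:
  13: rank_cells called with 1, 5
  14: rate_window called with 1, -4
  15: verify_load: inputs -4 and 1
Execution walk:
  merge_totals([2, 1, 1, 8, 8, 6, 6]) -> 1  [called from main, line 41]
  clip_value([2, 1, 1, 8, 8, 6, 6], 1) -> 5  [called from main, line 42]
  rate_window(1, -4, 1) -> 0  [called from rank_cells, line 29]
  rank_cells(1, 5) -> 0  [called from main, line 43]
  verify_load(0, 1) -> 0  [called from main, line 44]
Log origin:
  1: from main, line 40
  2: from merge_totals, line 2
  3: from merge_totals, line 7
  4: from clip_value, line 11
  5-11: from clip_value, line 16
  12: from clip_value, line 17
  13: from rank_cells, line 26
  14: from rate_window, line 21
  15: from verify_load, line 32
A correct fix: line 22: replace `%` with `-`.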